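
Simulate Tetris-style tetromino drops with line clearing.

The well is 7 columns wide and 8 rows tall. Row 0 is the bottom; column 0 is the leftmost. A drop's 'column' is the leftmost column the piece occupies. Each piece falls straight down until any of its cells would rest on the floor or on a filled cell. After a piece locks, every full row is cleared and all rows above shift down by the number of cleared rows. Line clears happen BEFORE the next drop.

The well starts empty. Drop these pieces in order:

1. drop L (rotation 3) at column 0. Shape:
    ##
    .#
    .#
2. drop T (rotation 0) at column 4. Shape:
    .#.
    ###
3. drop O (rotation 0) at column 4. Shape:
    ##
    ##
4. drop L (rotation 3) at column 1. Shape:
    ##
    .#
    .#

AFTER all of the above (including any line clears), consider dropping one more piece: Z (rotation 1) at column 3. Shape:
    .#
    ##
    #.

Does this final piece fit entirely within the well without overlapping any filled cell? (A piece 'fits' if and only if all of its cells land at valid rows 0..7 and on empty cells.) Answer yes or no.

Drop 1: L rot3 at col 0 lands with bottom-row=0; cleared 0 line(s) (total 0); column heights now [3 3 0 0 0 0 0], max=3
Drop 2: T rot0 at col 4 lands with bottom-row=0; cleared 0 line(s) (total 0); column heights now [3 3 0 0 1 2 1], max=3
Drop 3: O rot0 at col 4 lands with bottom-row=2; cleared 0 line(s) (total 0); column heights now [3 3 0 0 4 4 1], max=4
Drop 4: L rot3 at col 1 lands with bottom-row=1; cleared 0 line(s) (total 0); column heights now [3 4 4 0 4 4 1], max=4
Test piece Z rot1 at col 3 (width 2): heights before test = [3 4 4 0 4 4 1]; fits = True

Answer: yes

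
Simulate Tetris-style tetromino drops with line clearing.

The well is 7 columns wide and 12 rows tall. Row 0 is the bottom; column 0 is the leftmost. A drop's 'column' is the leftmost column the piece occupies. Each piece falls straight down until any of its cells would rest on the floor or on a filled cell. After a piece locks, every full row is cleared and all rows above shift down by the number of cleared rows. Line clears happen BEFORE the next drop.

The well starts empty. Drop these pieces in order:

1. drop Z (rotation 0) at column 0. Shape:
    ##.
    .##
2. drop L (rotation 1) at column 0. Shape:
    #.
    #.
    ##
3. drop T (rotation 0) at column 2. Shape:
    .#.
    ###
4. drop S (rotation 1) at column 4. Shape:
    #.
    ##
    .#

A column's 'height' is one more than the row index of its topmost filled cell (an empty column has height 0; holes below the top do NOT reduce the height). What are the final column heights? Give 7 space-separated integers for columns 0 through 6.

Drop 1: Z rot0 at col 0 lands with bottom-row=0; cleared 0 line(s) (total 0); column heights now [2 2 1 0 0 0 0], max=2
Drop 2: L rot1 at col 0 lands with bottom-row=2; cleared 0 line(s) (total 0); column heights now [5 3 1 0 0 0 0], max=5
Drop 3: T rot0 at col 2 lands with bottom-row=1; cleared 0 line(s) (total 0); column heights now [5 3 2 3 2 0 0], max=5
Drop 4: S rot1 at col 4 lands with bottom-row=1; cleared 0 line(s) (total 0); column heights now [5 3 2 3 4 3 0], max=5

Answer: 5 3 2 3 4 3 0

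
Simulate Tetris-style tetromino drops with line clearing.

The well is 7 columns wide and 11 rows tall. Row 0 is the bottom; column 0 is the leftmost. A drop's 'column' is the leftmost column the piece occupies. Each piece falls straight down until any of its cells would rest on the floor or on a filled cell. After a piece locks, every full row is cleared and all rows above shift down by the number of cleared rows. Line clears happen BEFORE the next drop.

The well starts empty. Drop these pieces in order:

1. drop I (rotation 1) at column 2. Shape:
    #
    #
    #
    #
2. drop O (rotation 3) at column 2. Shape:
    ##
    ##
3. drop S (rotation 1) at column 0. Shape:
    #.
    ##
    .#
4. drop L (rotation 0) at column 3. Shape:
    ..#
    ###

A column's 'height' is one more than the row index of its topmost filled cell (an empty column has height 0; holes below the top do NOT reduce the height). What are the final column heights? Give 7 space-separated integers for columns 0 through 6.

Drop 1: I rot1 at col 2 lands with bottom-row=0; cleared 0 line(s) (total 0); column heights now [0 0 4 0 0 0 0], max=4
Drop 2: O rot3 at col 2 lands with bottom-row=4; cleared 0 line(s) (total 0); column heights now [0 0 6 6 0 0 0], max=6
Drop 3: S rot1 at col 0 lands with bottom-row=0; cleared 0 line(s) (total 0); column heights now [3 2 6 6 0 0 0], max=6
Drop 4: L rot0 at col 3 lands with bottom-row=6; cleared 0 line(s) (total 0); column heights now [3 2 6 7 7 8 0], max=8

Answer: 3 2 6 7 7 8 0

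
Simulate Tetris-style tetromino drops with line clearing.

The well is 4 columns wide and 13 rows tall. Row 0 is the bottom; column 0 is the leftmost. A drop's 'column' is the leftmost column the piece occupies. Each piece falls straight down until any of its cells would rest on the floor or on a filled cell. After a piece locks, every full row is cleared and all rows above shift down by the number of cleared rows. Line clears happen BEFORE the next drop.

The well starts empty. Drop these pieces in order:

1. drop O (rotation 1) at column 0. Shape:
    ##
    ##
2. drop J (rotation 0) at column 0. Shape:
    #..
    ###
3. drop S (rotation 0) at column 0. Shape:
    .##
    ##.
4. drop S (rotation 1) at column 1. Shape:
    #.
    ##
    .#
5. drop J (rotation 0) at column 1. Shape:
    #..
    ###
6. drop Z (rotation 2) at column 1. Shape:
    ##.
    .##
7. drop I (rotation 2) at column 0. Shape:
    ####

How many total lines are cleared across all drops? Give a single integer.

Answer: 1

Derivation:
Drop 1: O rot1 at col 0 lands with bottom-row=0; cleared 0 line(s) (total 0); column heights now [2 2 0 0], max=2
Drop 2: J rot0 at col 0 lands with bottom-row=2; cleared 0 line(s) (total 0); column heights now [4 3 3 0], max=4
Drop 3: S rot0 at col 0 lands with bottom-row=4; cleared 0 line(s) (total 0); column heights now [5 6 6 0], max=6
Drop 4: S rot1 at col 1 lands with bottom-row=6; cleared 0 line(s) (total 0); column heights now [5 9 8 0], max=9
Drop 5: J rot0 at col 1 lands with bottom-row=9; cleared 0 line(s) (total 0); column heights now [5 11 10 10], max=11
Drop 6: Z rot2 at col 1 lands with bottom-row=10; cleared 0 line(s) (total 0); column heights now [5 12 12 11], max=12
Drop 7: I rot2 at col 0 lands with bottom-row=12; cleared 1 line(s) (total 1); column heights now [5 12 12 11], max=12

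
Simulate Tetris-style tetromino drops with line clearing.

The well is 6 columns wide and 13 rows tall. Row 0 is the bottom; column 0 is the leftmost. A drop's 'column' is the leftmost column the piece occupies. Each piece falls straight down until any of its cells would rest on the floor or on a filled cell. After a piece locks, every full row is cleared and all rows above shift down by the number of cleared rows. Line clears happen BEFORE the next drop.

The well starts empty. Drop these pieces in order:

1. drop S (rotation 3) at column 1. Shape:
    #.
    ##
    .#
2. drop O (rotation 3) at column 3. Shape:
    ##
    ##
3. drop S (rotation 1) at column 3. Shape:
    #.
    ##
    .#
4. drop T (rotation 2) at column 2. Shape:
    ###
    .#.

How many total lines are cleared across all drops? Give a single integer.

Answer: 0

Derivation:
Drop 1: S rot3 at col 1 lands with bottom-row=0; cleared 0 line(s) (total 0); column heights now [0 3 2 0 0 0], max=3
Drop 2: O rot3 at col 3 lands with bottom-row=0; cleared 0 line(s) (total 0); column heights now [0 3 2 2 2 0], max=3
Drop 3: S rot1 at col 3 lands with bottom-row=2; cleared 0 line(s) (total 0); column heights now [0 3 2 5 4 0], max=5
Drop 4: T rot2 at col 2 lands with bottom-row=5; cleared 0 line(s) (total 0); column heights now [0 3 7 7 7 0], max=7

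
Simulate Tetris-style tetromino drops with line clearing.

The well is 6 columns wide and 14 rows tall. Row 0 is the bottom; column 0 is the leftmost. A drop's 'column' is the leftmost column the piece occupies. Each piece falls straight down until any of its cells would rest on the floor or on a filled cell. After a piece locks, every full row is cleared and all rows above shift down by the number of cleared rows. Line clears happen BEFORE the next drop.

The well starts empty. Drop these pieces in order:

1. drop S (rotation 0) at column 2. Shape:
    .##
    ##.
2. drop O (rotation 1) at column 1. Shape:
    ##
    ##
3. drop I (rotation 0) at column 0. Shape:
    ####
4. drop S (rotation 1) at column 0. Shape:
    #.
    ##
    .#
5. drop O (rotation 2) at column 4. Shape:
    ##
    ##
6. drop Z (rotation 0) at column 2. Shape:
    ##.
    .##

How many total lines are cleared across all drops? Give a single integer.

Drop 1: S rot0 at col 2 lands with bottom-row=0; cleared 0 line(s) (total 0); column heights now [0 0 1 2 2 0], max=2
Drop 2: O rot1 at col 1 lands with bottom-row=1; cleared 0 line(s) (total 0); column heights now [0 3 3 2 2 0], max=3
Drop 3: I rot0 at col 0 lands with bottom-row=3; cleared 0 line(s) (total 0); column heights now [4 4 4 4 2 0], max=4
Drop 4: S rot1 at col 0 lands with bottom-row=4; cleared 0 line(s) (total 0); column heights now [7 6 4 4 2 0], max=7
Drop 5: O rot2 at col 4 lands with bottom-row=2; cleared 1 line(s) (total 1); column heights now [6 5 3 2 3 3], max=6
Drop 6: Z rot0 at col 2 lands with bottom-row=3; cleared 0 line(s) (total 1); column heights now [6 5 5 5 4 3], max=6

Answer: 1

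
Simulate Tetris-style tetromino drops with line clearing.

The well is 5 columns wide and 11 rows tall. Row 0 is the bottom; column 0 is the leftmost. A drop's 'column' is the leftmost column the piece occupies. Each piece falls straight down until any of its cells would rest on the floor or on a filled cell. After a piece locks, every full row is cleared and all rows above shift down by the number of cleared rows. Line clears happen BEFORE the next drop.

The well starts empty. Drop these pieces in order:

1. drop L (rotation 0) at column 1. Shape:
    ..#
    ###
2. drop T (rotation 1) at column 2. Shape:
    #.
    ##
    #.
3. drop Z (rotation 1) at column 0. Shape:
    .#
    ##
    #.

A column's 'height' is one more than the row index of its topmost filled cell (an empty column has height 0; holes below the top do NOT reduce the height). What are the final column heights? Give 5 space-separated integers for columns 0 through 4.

Answer: 2 3 4 3 0

Derivation:
Drop 1: L rot0 at col 1 lands with bottom-row=0; cleared 0 line(s) (total 0); column heights now [0 1 1 2 0], max=2
Drop 2: T rot1 at col 2 lands with bottom-row=1; cleared 0 line(s) (total 0); column heights now [0 1 4 3 0], max=4
Drop 3: Z rot1 at col 0 lands with bottom-row=0; cleared 0 line(s) (total 0); column heights now [2 3 4 3 0], max=4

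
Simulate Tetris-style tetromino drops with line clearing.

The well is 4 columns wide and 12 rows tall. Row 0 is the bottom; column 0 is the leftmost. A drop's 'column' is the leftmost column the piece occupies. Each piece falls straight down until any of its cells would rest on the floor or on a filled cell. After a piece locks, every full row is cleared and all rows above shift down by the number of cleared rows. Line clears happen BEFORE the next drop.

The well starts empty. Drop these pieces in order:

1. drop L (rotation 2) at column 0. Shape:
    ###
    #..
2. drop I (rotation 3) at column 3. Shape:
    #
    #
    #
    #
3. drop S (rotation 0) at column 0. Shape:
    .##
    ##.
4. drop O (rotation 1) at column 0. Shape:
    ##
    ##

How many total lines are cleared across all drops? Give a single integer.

Answer: 1

Derivation:
Drop 1: L rot2 at col 0 lands with bottom-row=0; cleared 0 line(s) (total 0); column heights now [2 2 2 0], max=2
Drop 2: I rot3 at col 3 lands with bottom-row=0; cleared 1 line(s) (total 1); column heights now [1 0 0 3], max=3
Drop 3: S rot0 at col 0 lands with bottom-row=1; cleared 0 line(s) (total 1); column heights now [2 3 3 3], max=3
Drop 4: O rot1 at col 0 lands with bottom-row=3; cleared 0 line(s) (total 1); column heights now [5 5 3 3], max=5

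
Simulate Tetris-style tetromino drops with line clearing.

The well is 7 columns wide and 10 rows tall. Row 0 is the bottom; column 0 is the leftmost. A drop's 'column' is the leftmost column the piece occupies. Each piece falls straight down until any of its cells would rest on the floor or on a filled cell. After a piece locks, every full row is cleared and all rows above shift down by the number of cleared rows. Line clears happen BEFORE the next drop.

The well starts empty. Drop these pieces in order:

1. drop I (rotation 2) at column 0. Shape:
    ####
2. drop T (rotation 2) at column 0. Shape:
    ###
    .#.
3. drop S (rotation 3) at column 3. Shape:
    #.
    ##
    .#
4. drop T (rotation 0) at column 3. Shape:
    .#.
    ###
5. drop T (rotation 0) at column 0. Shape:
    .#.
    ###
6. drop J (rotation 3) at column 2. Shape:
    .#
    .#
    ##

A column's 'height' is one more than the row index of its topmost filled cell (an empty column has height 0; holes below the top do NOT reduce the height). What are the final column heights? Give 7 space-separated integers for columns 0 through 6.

Answer: 4 5 5 7 5 4 0

Derivation:
Drop 1: I rot2 at col 0 lands with bottom-row=0; cleared 0 line(s) (total 0); column heights now [1 1 1 1 0 0 0], max=1
Drop 2: T rot2 at col 0 lands with bottom-row=1; cleared 0 line(s) (total 0); column heights now [3 3 3 1 0 0 0], max=3
Drop 3: S rot3 at col 3 lands with bottom-row=0; cleared 0 line(s) (total 0); column heights now [3 3 3 3 2 0 0], max=3
Drop 4: T rot0 at col 3 lands with bottom-row=3; cleared 0 line(s) (total 0); column heights now [3 3 3 4 5 4 0], max=5
Drop 5: T rot0 at col 0 lands with bottom-row=3; cleared 0 line(s) (total 0); column heights now [4 5 4 4 5 4 0], max=5
Drop 6: J rot3 at col 2 lands with bottom-row=4; cleared 0 line(s) (total 0); column heights now [4 5 5 7 5 4 0], max=7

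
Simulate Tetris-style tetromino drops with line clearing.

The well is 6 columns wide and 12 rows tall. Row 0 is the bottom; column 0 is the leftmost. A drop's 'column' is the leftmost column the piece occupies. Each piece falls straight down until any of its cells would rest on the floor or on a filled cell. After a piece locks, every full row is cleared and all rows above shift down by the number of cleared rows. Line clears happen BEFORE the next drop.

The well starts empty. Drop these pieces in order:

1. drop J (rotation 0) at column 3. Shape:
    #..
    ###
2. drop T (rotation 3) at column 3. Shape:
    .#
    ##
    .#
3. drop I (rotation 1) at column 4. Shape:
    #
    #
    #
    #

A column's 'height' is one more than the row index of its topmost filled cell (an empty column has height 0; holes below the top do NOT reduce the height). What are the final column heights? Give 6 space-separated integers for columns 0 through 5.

Drop 1: J rot0 at col 3 lands with bottom-row=0; cleared 0 line(s) (total 0); column heights now [0 0 0 2 1 1], max=2
Drop 2: T rot3 at col 3 lands with bottom-row=1; cleared 0 line(s) (total 0); column heights now [0 0 0 3 4 1], max=4
Drop 3: I rot1 at col 4 lands with bottom-row=4; cleared 0 line(s) (total 0); column heights now [0 0 0 3 8 1], max=8

Answer: 0 0 0 3 8 1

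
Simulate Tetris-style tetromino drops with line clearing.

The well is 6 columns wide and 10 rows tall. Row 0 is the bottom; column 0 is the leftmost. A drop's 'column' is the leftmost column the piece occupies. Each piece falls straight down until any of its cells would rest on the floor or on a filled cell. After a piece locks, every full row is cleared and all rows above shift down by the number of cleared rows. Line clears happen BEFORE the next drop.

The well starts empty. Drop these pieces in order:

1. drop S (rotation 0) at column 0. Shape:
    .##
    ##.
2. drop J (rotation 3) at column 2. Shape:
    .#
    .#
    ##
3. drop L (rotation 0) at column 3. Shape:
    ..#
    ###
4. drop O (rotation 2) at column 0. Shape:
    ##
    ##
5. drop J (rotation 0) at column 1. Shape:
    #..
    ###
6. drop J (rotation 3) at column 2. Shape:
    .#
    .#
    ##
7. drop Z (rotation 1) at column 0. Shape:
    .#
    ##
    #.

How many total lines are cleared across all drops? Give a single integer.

Drop 1: S rot0 at col 0 lands with bottom-row=0; cleared 0 line(s) (total 0); column heights now [1 2 2 0 0 0], max=2
Drop 2: J rot3 at col 2 lands with bottom-row=2; cleared 0 line(s) (total 0); column heights now [1 2 3 5 0 0], max=5
Drop 3: L rot0 at col 3 lands with bottom-row=5; cleared 0 line(s) (total 0); column heights now [1 2 3 6 6 7], max=7
Drop 4: O rot2 at col 0 lands with bottom-row=2; cleared 0 line(s) (total 0); column heights now [4 4 3 6 6 7], max=7
Drop 5: J rot0 at col 1 lands with bottom-row=6; cleared 0 line(s) (total 0); column heights now [4 8 7 7 6 7], max=8
Drop 6: J rot3 at col 2 lands with bottom-row=7; cleared 0 line(s) (total 0); column heights now [4 8 8 10 6 7], max=10
Drop 7: Z rot1 at col 0 lands with bottom-row=7; cleared 0 line(s) (total 0); column heights now [9 10 8 10 6 7], max=10

Answer: 0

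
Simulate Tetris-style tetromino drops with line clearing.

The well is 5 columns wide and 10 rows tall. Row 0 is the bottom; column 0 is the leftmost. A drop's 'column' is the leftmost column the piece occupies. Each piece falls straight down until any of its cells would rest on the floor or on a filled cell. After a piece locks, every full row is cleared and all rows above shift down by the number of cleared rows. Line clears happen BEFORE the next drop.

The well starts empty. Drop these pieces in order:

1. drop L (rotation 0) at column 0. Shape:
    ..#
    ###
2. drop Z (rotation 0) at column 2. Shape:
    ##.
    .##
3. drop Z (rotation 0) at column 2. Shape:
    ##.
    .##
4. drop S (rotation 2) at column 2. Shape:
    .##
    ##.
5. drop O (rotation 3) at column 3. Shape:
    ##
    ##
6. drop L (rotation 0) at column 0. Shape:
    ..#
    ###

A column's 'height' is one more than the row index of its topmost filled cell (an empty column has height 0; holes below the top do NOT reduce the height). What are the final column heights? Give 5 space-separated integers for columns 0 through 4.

Drop 1: L rot0 at col 0 lands with bottom-row=0; cleared 0 line(s) (total 0); column heights now [1 1 2 0 0], max=2
Drop 2: Z rot0 at col 2 lands with bottom-row=1; cleared 0 line(s) (total 0); column heights now [1 1 3 3 2], max=3
Drop 3: Z rot0 at col 2 lands with bottom-row=3; cleared 0 line(s) (total 0); column heights now [1 1 5 5 4], max=5
Drop 4: S rot2 at col 2 lands with bottom-row=5; cleared 0 line(s) (total 0); column heights now [1 1 6 7 7], max=7
Drop 5: O rot3 at col 3 lands with bottom-row=7; cleared 0 line(s) (total 0); column heights now [1 1 6 9 9], max=9
Drop 6: L rot0 at col 0 lands with bottom-row=6; cleared 1 line(s) (total 1); column heights now [1 1 7 8 8], max=8

Answer: 1 1 7 8 8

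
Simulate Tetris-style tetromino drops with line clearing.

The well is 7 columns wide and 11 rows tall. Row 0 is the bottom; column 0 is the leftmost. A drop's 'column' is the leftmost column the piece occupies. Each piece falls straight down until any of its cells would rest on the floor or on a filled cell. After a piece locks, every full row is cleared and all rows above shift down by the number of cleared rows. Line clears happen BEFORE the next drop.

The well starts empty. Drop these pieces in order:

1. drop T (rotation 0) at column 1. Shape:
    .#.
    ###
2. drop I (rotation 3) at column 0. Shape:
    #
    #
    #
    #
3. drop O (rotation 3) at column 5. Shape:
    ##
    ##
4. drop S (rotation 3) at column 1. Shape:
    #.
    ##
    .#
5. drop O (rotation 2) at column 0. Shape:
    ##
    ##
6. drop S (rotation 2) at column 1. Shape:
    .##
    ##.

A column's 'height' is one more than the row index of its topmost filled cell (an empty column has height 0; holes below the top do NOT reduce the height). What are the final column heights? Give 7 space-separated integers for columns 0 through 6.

Drop 1: T rot0 at col 1 lands with bottom-row=0; cleared 0 line(s) (total 0); column heights now [0 1 2 1 0 0 0], max=2
Drop 2: I rot3 at col 0 lands with bottom-row=0; cleared 0 line(s) (total 0); column heights now [4 1 2 1 0 0 0], max=4
Drop 3: O rot3 at col 5 lands with bottom-row=0; cleared 0 line(s) (total 0); column heights now [4 1 2 1 0 2 2], max=4
Drop 4: S rot3 at col 1 lands with bottom-row=2; cleared 0 line(s) (total 0); column heights now [4 5 4 1 0 2 2], max=5
Drop 5: O rot2 at col 0 lands with bottom-row=5; cleared 0 line(s) (total 0); column heights now [7 7 4 1 0 2 2], max=7
Drop 6: S rot2 at col 1 lands with bottom-row=7; cleared 0 line(s) (total 0); column heights now [7 8 9 9 0 2 2], max=9

Answer: 7 8 9 9 0 2 2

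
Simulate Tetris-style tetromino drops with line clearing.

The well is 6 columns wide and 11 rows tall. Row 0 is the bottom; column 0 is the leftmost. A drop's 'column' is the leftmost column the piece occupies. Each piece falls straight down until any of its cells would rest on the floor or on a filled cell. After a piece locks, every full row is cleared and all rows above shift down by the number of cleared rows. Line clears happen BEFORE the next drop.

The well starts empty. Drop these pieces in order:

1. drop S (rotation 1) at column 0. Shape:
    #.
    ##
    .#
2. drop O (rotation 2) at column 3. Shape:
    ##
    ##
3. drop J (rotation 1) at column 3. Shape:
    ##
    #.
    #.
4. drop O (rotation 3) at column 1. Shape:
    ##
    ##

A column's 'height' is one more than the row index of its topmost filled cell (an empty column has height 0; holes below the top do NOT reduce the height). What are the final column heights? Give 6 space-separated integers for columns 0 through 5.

Drop 1: S rot1 at col 0 lands with bottom-row=0; cleared 0 line(s) (total 0); column heights now [3 2 0 0 0 0], max=3
Drop 2: O rot2 at col 3 lands with bottom-row=0; cleared 0 line(s) (total 0); column heights now [3 2 0 2 2 0], max=3
Drop 3: J rot1 at col 3 lands with bottom-row=2; cleared 0 line(s) (total 0); column heights now [3 2 0 5 5 0], max=5
Drop 4: O rot3 at col 1 lands with bottom-row=2; cleared 0 line(s) (total 0); column heights now [3 4 4 5 5 0], max=5

Answer: 3 4 4 5 5 0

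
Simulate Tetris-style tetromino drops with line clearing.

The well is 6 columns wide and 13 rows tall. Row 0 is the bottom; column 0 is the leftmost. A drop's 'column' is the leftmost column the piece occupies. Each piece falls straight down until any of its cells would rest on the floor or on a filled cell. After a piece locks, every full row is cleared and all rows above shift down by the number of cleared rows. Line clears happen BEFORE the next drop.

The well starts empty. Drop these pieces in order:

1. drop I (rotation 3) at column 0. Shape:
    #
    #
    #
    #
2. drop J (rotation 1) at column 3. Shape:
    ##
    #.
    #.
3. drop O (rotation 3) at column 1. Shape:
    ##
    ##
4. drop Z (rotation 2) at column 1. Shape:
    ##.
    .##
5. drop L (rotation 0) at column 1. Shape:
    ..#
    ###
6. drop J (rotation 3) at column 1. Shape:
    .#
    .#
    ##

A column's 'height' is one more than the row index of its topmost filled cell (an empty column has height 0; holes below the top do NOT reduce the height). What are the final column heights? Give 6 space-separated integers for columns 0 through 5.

Answer: 4 7 9 7 3 0

Derivation:
Drop 1: I rot3 at col 0 lands with bottom-row=0; cleared 0 line(s) (total 0); column heights now [4 0 0 0 0 0], max=4
Drop 2: J rot1 at col 3 lands with bottom-row=0; cleared 0 line(s) (total 0); column heights now [4 0 0 3 3 0], max=4
Drop 3: O rot3 at col 1 lands with bottom-row=0; cleared 0 line(s) (total 0); column heights now [4 2 2 3 3 0], max=4
Drop 4: Z rot2 at col 1 lands with bottom-row=3; cleared 0 line(s) (total 0); column heights now [4 5 5 4 3 0], max=5
Drop 5: L rot0 at col 1 lands with bottom-row=5; cleared 0 line(s) (total 0); column heights now [4 6 6 7 3 0], max=7
Drop 6: J rot3 at col 1 lands with bottom-row=6; cleared 0 line(s) (total 0); column heights now [4 7 9 7 3 0], max=9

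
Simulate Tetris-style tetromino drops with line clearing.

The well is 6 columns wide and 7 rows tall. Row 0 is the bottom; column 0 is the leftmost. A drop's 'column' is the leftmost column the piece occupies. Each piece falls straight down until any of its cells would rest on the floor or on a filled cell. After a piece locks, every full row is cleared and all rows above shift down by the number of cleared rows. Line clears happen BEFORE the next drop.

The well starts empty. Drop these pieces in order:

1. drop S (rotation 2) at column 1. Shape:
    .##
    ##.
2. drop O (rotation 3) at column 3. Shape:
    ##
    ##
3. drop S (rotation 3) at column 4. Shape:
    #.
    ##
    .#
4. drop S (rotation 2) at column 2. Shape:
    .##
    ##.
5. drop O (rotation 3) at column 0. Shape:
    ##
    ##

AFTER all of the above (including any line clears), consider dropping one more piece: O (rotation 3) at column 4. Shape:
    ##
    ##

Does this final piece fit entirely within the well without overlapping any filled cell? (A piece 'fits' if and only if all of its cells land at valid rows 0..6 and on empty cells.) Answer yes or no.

Answer: no

Derivation:
Drop 1: S rot2 at col 1 lands with bottom-row=0; cleared 0 line(s) (total 0); column heights now [0 1 2 2 0 0], max=2
Drop 2: O rot3 at col 3 lands with bottom-row=2; cleared 0 line(s) (total 0); column heights now [0 1 2 4 4 0], max=4
Drop 3: S rot3 at col 4 lands with bottom-row=3; cleared 0 line(s) (total 0); column heights now [0 1 2 4 6 5], max=6
Drop 4: S rot2 at col 2 lands with bottom-row=5; cleared 0 line(s) (total 0); column heights now [0 1 6 7 7 5], max=7
Drop 5: O rot3 at col 0 lands with bottom-row=1; cleared 0 line(s) (total 0); column heights now [3 3 6 7 7 5], max=7
Test piece O rot3 at col 4 (width 2): heights before test = [3 3 6 7 7 5]; fits = False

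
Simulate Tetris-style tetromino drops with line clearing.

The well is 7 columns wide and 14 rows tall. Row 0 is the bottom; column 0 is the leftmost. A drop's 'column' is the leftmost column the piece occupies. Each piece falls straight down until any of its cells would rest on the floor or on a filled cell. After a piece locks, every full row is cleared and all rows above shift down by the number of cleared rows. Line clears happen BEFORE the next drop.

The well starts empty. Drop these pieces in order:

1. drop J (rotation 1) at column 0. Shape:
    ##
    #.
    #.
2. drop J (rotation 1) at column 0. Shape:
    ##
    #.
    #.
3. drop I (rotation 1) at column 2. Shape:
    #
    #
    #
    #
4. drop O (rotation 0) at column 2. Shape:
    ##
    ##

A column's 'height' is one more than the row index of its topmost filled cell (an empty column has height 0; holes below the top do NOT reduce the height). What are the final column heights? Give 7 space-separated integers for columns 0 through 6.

Drop 1: J rot1 at col 0 lands with bottom-row=0; cleared 0 line(s) (total 0); column heights now [3 3 0 0 0 0 0], max=3
Drop 2: J rot1 at col 0 lands with bottom-row=3; cleared 0 line(s) (total 0); column heights now [6 6 0 0 0 0 0], max=6
Drop 3: I rot1 at col 2 lands with bottom-row=0; cleared 0 line(s) (total 0); column heights now [6 6 4 0 0 0 0], max=6
Drop 4: O rot0 at col 2 lands with bottom-row=4; cleared 0 line(s) (total 0); column heights now [6 6 6 6 0 0 0], max=6

Answer: 6 6 6 6 0 0 0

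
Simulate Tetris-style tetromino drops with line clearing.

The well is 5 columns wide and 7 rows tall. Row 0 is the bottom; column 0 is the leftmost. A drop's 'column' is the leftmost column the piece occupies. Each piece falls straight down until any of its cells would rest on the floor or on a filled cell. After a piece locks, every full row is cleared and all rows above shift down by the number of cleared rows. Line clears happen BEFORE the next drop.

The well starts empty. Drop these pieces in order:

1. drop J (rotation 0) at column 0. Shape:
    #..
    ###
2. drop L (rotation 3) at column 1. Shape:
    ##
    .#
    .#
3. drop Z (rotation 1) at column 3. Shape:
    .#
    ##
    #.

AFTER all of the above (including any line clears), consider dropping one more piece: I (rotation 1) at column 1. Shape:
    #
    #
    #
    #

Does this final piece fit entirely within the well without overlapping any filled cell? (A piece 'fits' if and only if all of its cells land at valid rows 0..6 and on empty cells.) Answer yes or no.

Drop 1: J rot0 at col 0 lands with bottom-row=0; cleared 0 line(s) (total 0); column heights now [2 1 1 0 0], max=2
Drop 2: L rot3 at col 1 lands with bottom-row=1; cleared 0 line(s) (total 0); column heights now [2 4 4 0 0], max=4
Drop 3: Z rot1 at col 3 lands with bottom-row=0; cleared 0 line(s) (total 0); column heights now [2 4 4 2 3], max=4
Test piece I rot1 at col 1 (width 1): heights before test = [2 4 4 2 3]; fits = False

Answer: no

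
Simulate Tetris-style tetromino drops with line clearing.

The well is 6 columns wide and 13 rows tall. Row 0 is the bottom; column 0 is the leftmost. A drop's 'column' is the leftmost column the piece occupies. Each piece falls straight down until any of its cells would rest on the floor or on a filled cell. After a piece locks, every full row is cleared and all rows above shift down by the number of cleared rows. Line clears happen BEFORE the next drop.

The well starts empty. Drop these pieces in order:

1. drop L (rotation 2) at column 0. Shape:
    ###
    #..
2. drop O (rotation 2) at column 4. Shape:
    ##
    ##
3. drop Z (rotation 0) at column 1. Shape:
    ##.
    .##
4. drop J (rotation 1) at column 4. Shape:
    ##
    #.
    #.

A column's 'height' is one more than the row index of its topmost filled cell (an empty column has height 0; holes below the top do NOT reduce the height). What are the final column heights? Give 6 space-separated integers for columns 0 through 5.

Answer: 2 4 4 3 5 5

Derivation:
Drop 1: L rot2 at col 0 lands with bottom-row=0; cleared 0 line(s) (total 0); column heights now [2 2 2 0 0 0], max=2
Drop 2: O rot2 at col 4 lands with bottom-row=0; cleared 0 line(s) (total 0); column heights now [2 2 2 0 2 2], max=2
Drop 3: Z rot0 at col 1 lands with bottom-row=2; cleared 0 line(s) (total 0); column heights now [2 4 4 3 2 2], max=4
Drop 4: J rot1 at col 4 lands with bottom-row=2; cleared 0 line(s) (total 0); column heights now [2 4 4 3 5 5], max=5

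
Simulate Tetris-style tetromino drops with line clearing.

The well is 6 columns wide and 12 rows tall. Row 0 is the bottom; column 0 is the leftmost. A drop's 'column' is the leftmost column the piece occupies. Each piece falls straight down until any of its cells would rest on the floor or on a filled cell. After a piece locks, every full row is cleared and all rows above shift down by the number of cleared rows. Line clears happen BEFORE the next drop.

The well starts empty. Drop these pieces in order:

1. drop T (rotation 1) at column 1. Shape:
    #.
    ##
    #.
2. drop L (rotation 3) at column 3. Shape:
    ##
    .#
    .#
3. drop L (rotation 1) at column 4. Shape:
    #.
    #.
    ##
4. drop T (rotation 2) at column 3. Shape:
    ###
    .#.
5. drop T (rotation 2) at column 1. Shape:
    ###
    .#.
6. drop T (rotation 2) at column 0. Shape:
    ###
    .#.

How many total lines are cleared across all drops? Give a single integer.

Answer: 0

Derivation:
Drop 1: T rot1 at col 1 lands with bottom-row=0; cleared 0 line(s) (total 0); column heights now [0 3 2 0 0 0], max=3
Drop 2: L rot3 at col 3 lands with bottom-row=0; cleared 0 line(s) (total 0); column heights now [0 3 2 3 3 0], max=3
Drop 3: L rot1 at col 4 lands with bottom-row=3; cleared 0 line(s) (total 0); column heights now [0 3 2 3 6 4], max=6
Drop 4: T rot2 at col 3 lands with bottom-row=6; cleared 0 line(s) (total 0); column heights now [0 3 2 8 8 8], max=8
Drop 5: T rot2 at col 1 lands with bottom-row=7; cleared 0 line(s) (total 0); column heights now [0 9 9 9 8 8], max=9
Drop 6: T rot2 at col 0 lands with bottom-row=9; cleared 0 line(s) (total 0); column heights now [11 11 11 9 8 8], max=11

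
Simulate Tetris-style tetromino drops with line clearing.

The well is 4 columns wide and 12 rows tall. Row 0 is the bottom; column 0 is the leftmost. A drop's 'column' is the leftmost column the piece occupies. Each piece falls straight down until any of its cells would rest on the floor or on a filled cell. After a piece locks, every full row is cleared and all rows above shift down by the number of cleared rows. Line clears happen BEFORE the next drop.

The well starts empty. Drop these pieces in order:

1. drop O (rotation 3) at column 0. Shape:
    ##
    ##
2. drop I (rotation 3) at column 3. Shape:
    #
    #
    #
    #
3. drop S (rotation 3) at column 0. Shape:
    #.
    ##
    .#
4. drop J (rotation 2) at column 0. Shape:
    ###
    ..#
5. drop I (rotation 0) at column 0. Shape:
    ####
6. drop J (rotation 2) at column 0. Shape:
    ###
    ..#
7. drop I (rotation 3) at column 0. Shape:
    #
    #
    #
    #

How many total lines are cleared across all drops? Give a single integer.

Answer: 1

Derivation:
Drop 1: O rot3 at col 0 lands with bottom-row=0; cleared 0 line(s) (total 0); column heights now [2 2 0 0], max=2
Drop 2: I rot3 at col 3 lands with bottom-row=0; cleared 0 line(s) (total 0); column heights now [2 2 0 4], max=4
Drop 3: S rot3 at col 0 lands with bottom-row=2; cleared 0 line(s) (total 0); column heights now [5 4 0 4], max=5
Drop 4: J rot2 at col 0 lands with bottom-row=4; cleared 0 line(s) (total 0); column heights now [6 6 6 4], max=6
Drop 5: I rot0 at col 0 lands with bottom-row=6; cleared 1 line(s) (total 1); column heights now [6 6 6 4], max=6
Drop 6: J rot2 at col 0 lands with bottom-row=6; cleared 0 line(s) (total 1); column heights now [8 8 8 4], max=8
Drop 7: I rot3 at col 0 lands with bottom-row=8; cleared 0 line(s) (total 1); column heights now [12 8 8 4], max=12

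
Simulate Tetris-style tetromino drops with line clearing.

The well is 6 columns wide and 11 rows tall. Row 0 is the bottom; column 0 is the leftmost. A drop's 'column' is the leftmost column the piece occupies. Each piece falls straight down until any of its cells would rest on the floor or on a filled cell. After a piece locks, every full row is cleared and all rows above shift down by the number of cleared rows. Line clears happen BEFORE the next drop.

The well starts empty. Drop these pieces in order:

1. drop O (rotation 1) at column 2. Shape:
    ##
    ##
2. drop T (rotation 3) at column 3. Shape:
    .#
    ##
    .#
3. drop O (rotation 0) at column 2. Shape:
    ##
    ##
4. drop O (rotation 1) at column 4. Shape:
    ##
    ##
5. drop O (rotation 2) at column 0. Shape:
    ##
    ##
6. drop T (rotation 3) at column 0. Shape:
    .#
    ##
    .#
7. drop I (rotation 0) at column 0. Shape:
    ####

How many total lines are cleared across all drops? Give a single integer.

Answer: 1

Derivation:
Drop 1: O rot1 at col 2 lands with bottom-row=0; cleared 0 line(s) (total 0); column heights now [0 0 2 2 0 0], max=2
Drop 2: T rot3 at col 3 lands with bottom-row=1; cleared 0 line(s) (total 0); column heights now [0 0 2 3 4 0], max=4
Drop 3: O rot0 at col 2 lands with bottom-row=3; cleared 0 line(s) (total 0); column heights now [0 0 5 5 4 0], max=5
Drop 4: O rot1 at col 4 lands with bottom-row=4; cleared 0 line(s) (total 0); column heights now [0 0 5 5 6 6], max=6
Drop 5: O rot2 at col 0 lands with bottom-row=0; cleared 0 line(s) (total 0); column heights now [2 2 5 5 6 6], max=6
Drop 6: T rot3 at col 0 lands with bottom-row=2; cleared 0 line(s) (total 0); column heights now [4 5 5 5 6 6], max=6
Drop 7: I rot0 at col 0 lands with bottom-row=5; cleared 1 line(s) (total 1); column heights now [4 5 5 5 5 5], max=5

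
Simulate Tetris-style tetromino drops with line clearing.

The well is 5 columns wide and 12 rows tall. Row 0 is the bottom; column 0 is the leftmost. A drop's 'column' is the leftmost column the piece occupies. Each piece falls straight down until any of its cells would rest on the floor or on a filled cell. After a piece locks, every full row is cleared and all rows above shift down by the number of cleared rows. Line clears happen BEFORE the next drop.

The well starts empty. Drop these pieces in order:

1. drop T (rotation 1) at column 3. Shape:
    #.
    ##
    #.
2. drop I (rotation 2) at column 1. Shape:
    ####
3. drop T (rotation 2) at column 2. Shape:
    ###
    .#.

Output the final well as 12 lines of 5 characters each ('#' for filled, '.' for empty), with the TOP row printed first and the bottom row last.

Drop 1: T rot1 at col 3 lands with bottom-row=0; cleared 0 line(s) (total 0); column heights now [0 0 0 3 2], max=3
Drop 2: I rot2 at col 1 lands with bottom-row=3; cleared 0 line(s) (total 0); column heights now [0 4 4 4 4], max=4
Drop 3: T rot2 at col 2 lands with bottom-row=4; cleared 0 line(s) (total 0); column heights now [0 4 6 6 6], max=6

Answer: .....
.....
.....
.....
.....
.....
..###
...#.
.####
...#.
...##
...#.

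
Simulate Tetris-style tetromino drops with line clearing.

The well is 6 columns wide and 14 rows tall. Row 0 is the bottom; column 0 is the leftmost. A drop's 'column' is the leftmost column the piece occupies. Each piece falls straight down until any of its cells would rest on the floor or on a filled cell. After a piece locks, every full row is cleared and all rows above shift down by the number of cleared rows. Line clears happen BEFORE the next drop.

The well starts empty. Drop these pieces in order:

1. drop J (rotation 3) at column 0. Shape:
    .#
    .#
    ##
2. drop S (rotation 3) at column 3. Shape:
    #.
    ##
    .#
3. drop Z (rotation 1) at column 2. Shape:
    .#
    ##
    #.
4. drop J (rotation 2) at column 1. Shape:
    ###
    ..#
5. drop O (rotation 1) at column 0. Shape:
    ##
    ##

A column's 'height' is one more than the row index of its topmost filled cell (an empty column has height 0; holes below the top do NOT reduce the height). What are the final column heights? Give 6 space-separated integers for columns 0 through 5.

Drop 1: J rot3 at col 0 lands with bottom-row=0; cleared 0 line(s) (total 0); column heights now [1 3 0 0 0 0], max=3
Drop 2: S rot3 at col 3 lands with bottom-row=0; cleared 0 line(s) (total 0); column heights now [1 3 0 3 2 0], max=3
Drop 3: Z rot1 at col 2 lands with bottom-row=2; cleared 0 line(s) (total 0); column heights now [1 3 4 5 2 0], max=5
Drop 4: J rot2 at col 1 lands with bottom-row=5; cleared 0 line(s) (total 0); column heights now [1 7 7 7 2 0], max=7
Drop 5: O rot1 at col 0 lands with bottom-row=7; cleared 0 line(s) (total 0); column heights now [9 9 7 7 2 0], max=9

Answer: 9 9 7 7 2 0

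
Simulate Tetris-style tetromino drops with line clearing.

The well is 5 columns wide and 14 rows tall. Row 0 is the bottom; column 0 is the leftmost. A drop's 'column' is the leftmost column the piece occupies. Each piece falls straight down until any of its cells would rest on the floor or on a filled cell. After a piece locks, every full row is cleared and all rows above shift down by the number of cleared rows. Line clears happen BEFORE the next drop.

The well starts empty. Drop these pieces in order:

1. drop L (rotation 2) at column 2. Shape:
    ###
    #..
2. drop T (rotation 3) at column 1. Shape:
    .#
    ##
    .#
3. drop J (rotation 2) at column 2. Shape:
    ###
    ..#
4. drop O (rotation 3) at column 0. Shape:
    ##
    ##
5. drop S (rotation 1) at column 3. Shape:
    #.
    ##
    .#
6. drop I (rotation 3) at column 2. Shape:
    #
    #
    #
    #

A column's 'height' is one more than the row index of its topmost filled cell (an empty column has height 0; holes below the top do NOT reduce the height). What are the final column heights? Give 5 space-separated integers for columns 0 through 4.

Drop 1: L rot2 at col 2 lands with bottom-row=0; cleared 0 line(s) (total 0); column heights now [0 0 2 2 2], max=2
Drop 2: T rot3 at col 1 lands with bottom-row=2; cleared 0 line(s) (total 0); column heights now [0 4 5 2 2], max=5
Drop 3: J rot2 at col 2 lands with bottom-row=4; cleared 0 line(s) (total 0); column heights now [0 4 6 6 6], max=6
Drop 4: O rot3 at col 0 lands with bottom-row=4; cleared 1 line(s) (total 1); column heights now [5 5 5 2 5], max=5
Drop 5: S rot1 at col 3 lands with bottom-row=5; cleared 0 line(s) (total 1); column heights now [5 5 5 8 7], max=8
Drop 6: I rot3 at col 2 lands with bottom-row=5; cleared 0 line(s) (total 1); column heights now [5 5 9 8 7], max=9

Answer: 5 5 9 8 7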